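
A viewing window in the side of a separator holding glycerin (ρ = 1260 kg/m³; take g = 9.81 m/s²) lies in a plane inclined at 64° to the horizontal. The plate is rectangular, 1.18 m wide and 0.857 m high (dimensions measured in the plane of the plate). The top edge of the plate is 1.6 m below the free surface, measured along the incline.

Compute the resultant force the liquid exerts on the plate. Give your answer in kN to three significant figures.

γ = ρg = 1260 × 9.81 / 1000 = 12.3606 kN/m³.
Let θ = 64° be the plate's angle to the horizontal; measure y along the incline from where the plane meets the free surface. Vertical depth h = y·sinθ with sinθ = 0.898794.
The centroid lies 0.857/2 = 0.4285 m below the top edge, so y_c = 1.6 + 0.4285 = 2.0285 m and h_c = 2.0285 × 0.898794 = 1.8232 m.
A = 1.18 × 0.857 = 1.01126 m².
Resultant F = γ·h_c·A = 12.3606 × 1.8232 × 1.01126 = 22.7896 kN.

F ≈ 22.8 kN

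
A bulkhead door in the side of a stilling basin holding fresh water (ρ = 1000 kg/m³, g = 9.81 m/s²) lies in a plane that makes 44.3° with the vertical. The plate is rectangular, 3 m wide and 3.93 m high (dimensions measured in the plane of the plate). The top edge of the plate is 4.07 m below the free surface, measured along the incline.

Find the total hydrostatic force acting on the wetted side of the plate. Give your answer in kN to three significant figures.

F ≈ 500 kN

γ = ρg = 1000 × 9.81 = 9810 N/m³ = 9.81 kN/m³.
The plate makes 44.3° with the vertical, i.e. θ = 90° − 44.3° = 45.7° to the horizontal. Measuring y along the incline from the free-surface line, vertical depth h = y·sinθ with sinθ = 0.715693.
The centroid lies 3.93/2 = 1.965 m below the top edge, so y_c = 4.07 + 1.965 = 6.035 m and h_c = 6.035 × 0.715693 = 4.31921 m.
A = 3 × 3.93 = 11.79 m².
Resultant F = γ·h_c·A = 9.81 × 4.31921 × 11.79 = 499.559 kN.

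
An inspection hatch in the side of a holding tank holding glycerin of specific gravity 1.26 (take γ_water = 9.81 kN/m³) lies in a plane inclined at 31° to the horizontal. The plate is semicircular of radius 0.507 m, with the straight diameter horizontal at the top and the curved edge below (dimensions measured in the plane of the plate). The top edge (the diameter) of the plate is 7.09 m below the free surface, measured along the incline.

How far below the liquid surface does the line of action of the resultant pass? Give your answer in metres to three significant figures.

h_p = 3.76 m

γ = 1.26 × 9.81 = 12.3606 kN/m³.
Let θ = 31° be the plate's angle to the horizontal; measure y along the incline from where the plane meets the free surface. Vertical depth h = y·sinθ with sinθ = 0.515038.
The centroid of a semicircle lies 4r/(3π) = 0.215177 m from the diameter, here below the top edge, so y_c = 7.09 + 0.215177 = 7.30518 m and h_c = 7.30518 × 0.515038 = 3.76245 m.
A = πr²/2 = π × 0.507²/2 = 0.403772 m².
Resultant F = γ·h_c·A = 12.3606 × 3.76245 × 0.403772 = 18.7779 kN.
I_c = (π/8 − 8/(9π))·r⁴ = 0.109757 × 0.507⁴ = 0.0072521 m⁴.
Centre of pressure: y_p = y_c + I_c/(y_c·A) = 7.30518 + 0.0072521/(7.30518 × 0.403772) = 7.30518 + 0.00245865 = 7.30764 m along the plane.
Vertically, h_p = y_p·sinθ = 7.30764 × 0.515038 = 3.76371 m.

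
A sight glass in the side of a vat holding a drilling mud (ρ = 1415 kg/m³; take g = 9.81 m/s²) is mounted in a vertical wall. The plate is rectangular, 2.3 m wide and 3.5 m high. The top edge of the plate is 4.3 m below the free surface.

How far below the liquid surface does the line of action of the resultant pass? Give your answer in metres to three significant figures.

γ = ρg = 1415 × 9.81 / 1000 = 13.88115 kN/m³.
The centroid lies 3.5/2 = 1.75 m below the top edge, so the centroid depth is h_c = 4.3 + 1.75 = 6.05 m.
A = 2.3 × 3.5 = 8.05 m².
Resultant F = γ·h_c·A = 13.88115 × 6.05 × 8.05 = 676.047 kN.
I_c = b·h³/12 = 2.3 × 3.5³/12 = 8.21771 m⁴.
Centre of pressure: y_p = y_c + I_c/(y_c·A) = 6.05 + 8.21771/(6.05 × 8.05) = 6.05 + 0.168733 = 6.21873 m along the plane.

h_p = 6.22 m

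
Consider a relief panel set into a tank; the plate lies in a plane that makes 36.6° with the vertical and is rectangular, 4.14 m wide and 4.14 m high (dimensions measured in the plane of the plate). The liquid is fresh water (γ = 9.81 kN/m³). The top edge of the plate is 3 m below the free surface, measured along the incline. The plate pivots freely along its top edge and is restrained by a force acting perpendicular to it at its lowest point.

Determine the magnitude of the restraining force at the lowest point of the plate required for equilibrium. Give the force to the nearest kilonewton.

γ = 9.81 kN/m³.
The plate makes 36.6° with the vertical, i.e. θ = 90° − 36.6° = 53.4° to the horizontal. Measuring y along the incline from the free-surface line, vertical depth h = y·sinθ with sinθ = 0.802817.
The centroid lies 4.14/2 = 2.07 m below the top edge, so y_c = 3 + 2.07 = 5.07 m and h_c = 5.07 × 0.802817 = 4.07028 m.
A = 4.14 × 4.14 = 17.1396 m².
Resultant F = γ·h_c·A = 9.81 × 4.07028 × 17.1396 = 684.375 kN.
I_c = b·h³/12 = 4.14 × 4.14³/12 = 24.4805 m⁴.
Centre of pressure: y_p = y_c + I_c/(y_c·A) = 5.07 + 24.4805/(5.07 × 17.1396) = 5.07 + 0.281716 = 5.35172 m along the plane.
The resultant acts 2.07 + 0.281716 = 2.35172 m (along the plate) below the hinge at the top edge, so the moment about the hinge is M = F × 2.35172 = 684.375 × 2.35172 = 1609.46 kN·m.
A normal force at the bottom, 4.14 m from the hinge, must supply this moment: P = 1609.46/4.14 = 388.758 kN.

P ≈ 389 kN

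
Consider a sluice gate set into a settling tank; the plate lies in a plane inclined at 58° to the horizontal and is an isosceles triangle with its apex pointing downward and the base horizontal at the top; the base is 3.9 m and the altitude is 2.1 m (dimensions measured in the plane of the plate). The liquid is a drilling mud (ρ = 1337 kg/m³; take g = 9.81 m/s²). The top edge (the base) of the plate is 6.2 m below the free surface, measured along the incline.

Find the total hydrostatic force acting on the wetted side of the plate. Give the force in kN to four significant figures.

γ = ρg = 1337 × 9.81 / 1000 = 13.11597 kN/m³.
Let θ = 58° be the plate's angle to the horizontal; measure y along the incline from where the plane meets the free surface. Vertical depth h = y·sinθ with sinθ = 0.848048.
With the apex down, the centroid sits h/3 = 2.1/3 = 0.7 m below the base (the top edge), so y_c = 6.2 + 0.7 = 6.9 m and h_c = 6.9 × 0.848048 = 5.85153 m.
A = ½ × 3.9 × 2.1 = 4.095 m².
Resultant F = γ·h_c·A = 13.11597 × 5.85153 × 4.095 = 314.285 kN.

F ≈ 314.3 kN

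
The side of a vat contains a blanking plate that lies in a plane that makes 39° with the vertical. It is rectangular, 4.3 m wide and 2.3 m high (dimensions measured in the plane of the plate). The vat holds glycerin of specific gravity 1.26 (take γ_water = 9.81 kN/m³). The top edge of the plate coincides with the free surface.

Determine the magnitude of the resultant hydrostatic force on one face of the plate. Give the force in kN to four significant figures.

γ = 1.26 × 9.81 = 12.3606 kN/m³.
The plate makes 39° with the vertical, i.e. θ = 90° − 39° = 51° to the horizontal. Measuring y along the incline from the free-surface line, vertical depth h = y·sinθ with sinθ = 0.777146.
The centroid lies 2.3/2 = 1.15 m below the top edge, so y_c = 1.15 m and h_c = 1.15 × 0.777146 = 0.893718 m.
A = 4.3 × 2.3 = 9.89 m².
Resultant F = γ·h_c·A = 12.3606 × 0.893718 × 9.89 = 109.254 kN.

F ≈ 109.3 kN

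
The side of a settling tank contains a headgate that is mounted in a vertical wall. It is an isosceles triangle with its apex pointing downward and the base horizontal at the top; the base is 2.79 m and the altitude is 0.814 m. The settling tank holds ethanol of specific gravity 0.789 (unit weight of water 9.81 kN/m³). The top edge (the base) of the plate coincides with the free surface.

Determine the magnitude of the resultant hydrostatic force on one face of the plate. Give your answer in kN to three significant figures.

γ = 0.789 × 9.81 = 7.74009 kN/m³.
With the apex down, the centroid sits h/3 = 0.814/3 = 0.271333 m below the base (the top edge), so the centroid depth is h_c = 0.271333 m.
A = ½ × 2.79 × 0.814 = 1.13553 m².
Resultant F = γ·h_c·A = 7.74009 × 0.271333 × 1.13553 = 2.38477 kN.

F ≈ 2.38 kN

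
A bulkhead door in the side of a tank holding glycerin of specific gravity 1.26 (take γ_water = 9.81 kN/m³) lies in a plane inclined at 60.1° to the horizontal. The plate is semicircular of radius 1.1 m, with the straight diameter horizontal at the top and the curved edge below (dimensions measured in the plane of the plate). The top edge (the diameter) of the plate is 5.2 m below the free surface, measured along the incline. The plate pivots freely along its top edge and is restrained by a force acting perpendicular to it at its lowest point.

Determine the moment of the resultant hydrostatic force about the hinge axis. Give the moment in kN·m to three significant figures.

γ = 1.26 × 9.81 = 12.3606 kN/m³.
Let θ = 60.1° be the plate's angle to the horizontal; measure y along the incline from where the plane meets the free surface. Vertical depth h = y·sinθ with sinθ = 0.866897.
The centroid of a semicircle lies 4r/(3π) = 0.466854 m from the diameter, here below the top edge, so y_c = 5.2 + 0.466854 = 5.66685 m and h_c = 5.66685 × 0.866897 = 4.91258 m.
A = πr²/2 = π × 1.1²/2 = 1.90066 m².
Resultant F = γ·h_c·A = 12.3606 × 4.91258 × 1.90066 = 115.413 kN.
I_c = (π/8 − 8/(9π))·r⁴ = 0.109757 × 1.1⁴ = 0.160695 m⁴.
Centre of pressure: y_p = y_c + I_c/(y_c·A) = 5.66685 + 0.160695/(5.66685 × 1.90066) = 5.66685 + 0.0149196 = 5.68177 m along the plane.
The resultant acts 0.466854 + 0.0149196 = 0.481774 m (along the plate) below the hinge at the top edge, so the moment about the hinge is M = F × 0.481774 = 115.413 × 0.481774 = 55.603 kN·m.

M ≈ 55.6 kN·m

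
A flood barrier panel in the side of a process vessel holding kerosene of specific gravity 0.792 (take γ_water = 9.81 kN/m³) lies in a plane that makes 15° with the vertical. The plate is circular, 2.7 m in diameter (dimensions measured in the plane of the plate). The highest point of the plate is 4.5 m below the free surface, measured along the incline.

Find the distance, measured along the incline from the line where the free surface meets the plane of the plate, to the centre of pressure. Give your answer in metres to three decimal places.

γ = 0.792 × 9.81 = 7.76952 kN/m³.
The plate makes 15° with the vertical, i.e. θ = 90° − 15° = 75° to the horizontal. Measuring y along the incline from the free-surface line, vertical depth h = y·sinθ with sinθ = 0.965926.
The centroid is at the centre, 1.35 m below the top of the plate, so y_c = 4.5 + 1.35 = 5.85 m and h_c = 5.85 × 0.965926 = 5.65067 m.
A = π(1.35)² = 5.72555 m².
Resultant F = γ·h_c·A = 7.76952 × 5.65067 × 5.72555 = 251.369 kN.
I_c = πr⁴/4 = π × 1.35⁴/4 = 2.6087 m⁴.
Centre of pressure: y_p = y_c + I_c/(y_c·A) = 5.85 + 2.6087/(5.85 × 5.72555) = 5.85 + 0.0778845 = 5.92788 m along the plane.

y_p = 5.928 m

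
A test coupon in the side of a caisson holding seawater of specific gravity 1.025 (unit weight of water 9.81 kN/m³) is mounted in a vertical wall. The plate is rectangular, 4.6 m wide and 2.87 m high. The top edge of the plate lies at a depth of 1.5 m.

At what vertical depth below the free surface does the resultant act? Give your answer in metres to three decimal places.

h_p = 3.169 m

γ = 1.025 × 9.81 = 10.05525 kN/m³.
The centroid lies 2.87/2 = 1.435 m below the top edge, so the centroid depth is h_c = 1.5 + 1.435 = 2.935 m.
A = 4.6 × 2.87 = 13.202 m².
Resultant F = γ·h_c·A = 10.05525 × 2.935 × 13.202 = 389.62 kN.
I_c = b·h³/12 = 4.6 × 2.87³/12 = 9.06196 m⁴.
Centre of pressure: y_p = y_c + I_c/(y_c·A) = 2.935 + 9.06196/(2.935 × 13.202) = 2.935 + 0.23387 = 3.16887 m along the plane.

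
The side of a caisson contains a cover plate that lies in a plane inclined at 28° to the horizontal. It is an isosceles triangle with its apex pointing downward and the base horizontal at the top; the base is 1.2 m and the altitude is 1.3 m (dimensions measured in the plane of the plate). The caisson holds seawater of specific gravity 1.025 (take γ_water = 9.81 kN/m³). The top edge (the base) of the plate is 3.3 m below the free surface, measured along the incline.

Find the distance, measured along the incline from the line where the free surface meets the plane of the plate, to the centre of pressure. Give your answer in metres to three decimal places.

y_p = 3.758 m

γ = 1.025 × 9.81 = 10.05525 kN/m³.
Let θ = 28° be the plate's angle to the horizontal; measure y along the incline from where the plane meets the free surface. Vertical depth h = y·sinθ with sinθ = 0.469472.
With the apex down, the centroid sits h/3 = 1.3/3 = 0.433333 m below the base (the top edge), so y_c = 3.3 + 0.433333 = 3.73333 m and h_c = 3.73333 × 0.469472 = 1.75269 m.
A = ½ × 1.2 × 1.3 = 0.78 m².
Resultant F = γ·h_c·A = 10.05525 × 1.75269 × 0.78 = 13.7465 kN.
I_c = b·h³/36 = 1.2 × 1.3³/36 = 0.0732333 m⁴.
Centre of pressure: y_p = y_c + I_c/(y_c·A) = 3.73333 + 0.0732333/(3.73333 × 0.78) = 3.73333 + 0.0251488 = 3.75848 m along the plane.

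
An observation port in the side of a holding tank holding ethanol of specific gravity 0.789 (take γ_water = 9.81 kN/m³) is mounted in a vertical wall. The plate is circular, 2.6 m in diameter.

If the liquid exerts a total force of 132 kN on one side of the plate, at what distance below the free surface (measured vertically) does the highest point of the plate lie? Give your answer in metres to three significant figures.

γ = 0.789 × 9.81 = 7.74009 kN/m³.
A = π(1.3)² = 5.30929 m².
From F = γ·h_c·A, the centroid depth is h_c = 132/(7.74009 × 5.30929) = 3.21212 m.
The centroid is at the centre, 1.3 m below the top of the plate, so the highest point sits at h_top = 3.21212 − 1.3 = 1.91212 m below the surface.

d_top ≈ 1.91 m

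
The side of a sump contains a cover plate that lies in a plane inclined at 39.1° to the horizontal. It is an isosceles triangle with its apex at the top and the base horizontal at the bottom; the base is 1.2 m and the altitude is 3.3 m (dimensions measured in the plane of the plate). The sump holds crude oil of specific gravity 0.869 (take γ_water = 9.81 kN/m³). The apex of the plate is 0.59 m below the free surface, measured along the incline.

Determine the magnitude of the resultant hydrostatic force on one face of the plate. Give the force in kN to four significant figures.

F ≈ 29.70 kN

γ = 0.869 × 9.81 = 8.52489 kN/m³.
Let θ = 39.1° be the plate's angle to the horizontal; measure y along the incline from where the plane meets the free surface. Vertical depth h = y·sinθ with sinθ = 0.630676.
With the apex up, the centroid sits 2h/3 = 2 × 3.3/3 = 2.2 m below the apex, so y_c = 0.59 + 2.2 = 2.79 m and h_c = 2.79 × 0.630676 = 1.75959 m.
A = ½ × 1.2 × 3.3 = 1.98 m².
Resultant F = γ·h_c·A = 8.52489 × 1.75959 × 1.98 = 29.7006 kN.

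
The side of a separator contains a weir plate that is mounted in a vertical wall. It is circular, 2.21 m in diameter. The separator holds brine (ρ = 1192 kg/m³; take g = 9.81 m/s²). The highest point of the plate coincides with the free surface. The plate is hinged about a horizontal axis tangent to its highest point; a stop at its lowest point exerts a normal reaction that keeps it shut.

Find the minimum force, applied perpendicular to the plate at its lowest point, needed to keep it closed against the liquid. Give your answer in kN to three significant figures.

γ = ρg = 1192 × 9.81 / 1000 = 11.69352 kN/m³.
The centroid is at the centre, 1.105 m below the top of the plate, so the centroid depth is h_c = 1.105 m.
A = π(1.105)² = 3.83596 m².
Resultant F = γ·h_c·A = 11.69352 × 1.105 × 3.83596 = 49.5657 kN.
I_c = πr⁴/4 = π × 1.105⁴/4 = 1.17095 m⁴.
Centre of pressure: y_p = y_c + I_c/(y_c·A) = 1.105 + 1.17095/(1.105 × 3.83596) = 1.105 + 0.27625 = 1.38125 m along the plane.
The resultant acts 1.105 + 0.27625 = 1.38125 m (along the plate) below the hinge at the top edge, so the moment about the hinge is M = F × 1.38125 = 49.5657 × 1.38125 = 68.4626 kN·m.
A normal force at the bottom, 2.21 m from the hinge, must supply this moment: P = 68.4626/2.21 = 30.9786 kN.

P ≈ 31.0 kN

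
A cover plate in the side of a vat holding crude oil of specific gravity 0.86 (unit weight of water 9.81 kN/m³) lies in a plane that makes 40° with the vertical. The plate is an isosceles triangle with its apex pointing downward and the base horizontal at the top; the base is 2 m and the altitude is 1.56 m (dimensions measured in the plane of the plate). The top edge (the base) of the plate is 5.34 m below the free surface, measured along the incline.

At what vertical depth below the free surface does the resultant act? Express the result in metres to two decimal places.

γ = 0.86 × 9.81 = 8.4366 kN/m³.
The plate makes 40° with the vertical, i.e. θ = 90° − 40° = 50° to the horizontal. Measuring y along the incline from the free-surface line, vertical depth h = y·sinθ with sinθ = 0.766044.
With the apex down, the centroid sits h/3 = 1.56/3 = 0.52 m below the base (the top edge), so y_c = 5.34 + 0.52 = 5.86 m and h_c = 5.86 × 0.766044 = 4.48902 m.
A = ½ × 2 × 1.56 = 1.56 m².
Resultant F = γ·h_c·A = 8.4366 × 4.48902 × 1.56 = 59.0804 kN.
I_c = b·h³/36 = 2 × 1.56³/36 = 0.210912 m⁴.
Centre of pressure: y_p = y_c + I_c/(y_c·A) = 5.86 + 0.210912/(5.86 × 1.56) = 5.86 + 0.0230717 = 5.88307 m along the plane.
Vertically, h_p = y_p·sinθ = 5.88307 × 0.766044 = 4.50669 m.

h_p = 4.51 m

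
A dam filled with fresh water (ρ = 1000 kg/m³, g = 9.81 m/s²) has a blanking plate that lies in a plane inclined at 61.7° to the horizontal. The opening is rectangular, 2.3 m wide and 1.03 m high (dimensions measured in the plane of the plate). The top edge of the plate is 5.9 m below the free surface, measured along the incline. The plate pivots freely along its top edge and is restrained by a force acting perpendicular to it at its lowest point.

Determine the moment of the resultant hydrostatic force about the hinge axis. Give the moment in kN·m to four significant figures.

γ = ρg = 1000 × 9.81 = 9810 N/m³ = 9.81 kN/m³.
Let θ = 61.7° be the plate's angle to the horizontal; measure y along the incline from where the plane meets the free surface. Vertical depth h = y·sinθ with sinθ = 0.880477.
The centroid lies 1.03/2 = 0.515 m below the top edge, so y_c = 5.9 + 0.515 = 6.415 m and h_c = 6.415 × 0.880477 = 5.64826 m.
A = 2.3 × 1.03 = 2.369 m².
Resultant F = γ·h_c·A = 9.81 × 5.64826 × 2.369 = 131.265 kN.
I_c = b·h³/12 = 2.3 × 1.03³/12 = 0.209439 m⁴.
Centre of pressure: y_p = y_c + I_c/(y_c·A) = 6.415 + 0.209439/(6.415 × 2.369) = 6.415 + 0.0137815 = 6.42878 m along the plane.
The resultant acts 0.515 + 0.0137815 = 0.528782 m (along the plate) below the hinge at the top edge, so the moment about the hinge is M = F × 0.528782 = 131.265 × 0.528782 = 69.4106 kN·m.

M ≈ 69.41 kN·m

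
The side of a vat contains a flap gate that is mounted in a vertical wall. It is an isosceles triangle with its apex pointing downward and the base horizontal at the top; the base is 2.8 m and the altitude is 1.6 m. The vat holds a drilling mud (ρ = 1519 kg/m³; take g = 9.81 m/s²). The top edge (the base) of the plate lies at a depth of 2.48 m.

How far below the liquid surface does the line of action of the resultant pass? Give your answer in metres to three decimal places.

γ = ρg = 1519 × 9.81 / 1000 = 14.90139 kN/m³.
With the apex down, the centroid sits h/3 = 1.6/3 = 0.533333 m below the base (the top edge), so the centroid depth is h_c = 2.48 + 0.533333 = 3.01333 m.
A = ½ × 2.8 × 1.6 = 2.24 m².
Resultant F = γ·h_c·A = 14.90139 × 3.01333 × 2.24 = 100.582 kN.
I_c = b·h³/36 = 2.8 × 1.6³/36 = 0.318578 m⁴.
Centre of pressure: y_p = y_c + I_c/(y_c·A) = 3.01333 + 0.318578/(3.01333 × 2.24) = 3.01333 + 0.0471977 = 3.06053 m along the plane.

h_p = 3.061 m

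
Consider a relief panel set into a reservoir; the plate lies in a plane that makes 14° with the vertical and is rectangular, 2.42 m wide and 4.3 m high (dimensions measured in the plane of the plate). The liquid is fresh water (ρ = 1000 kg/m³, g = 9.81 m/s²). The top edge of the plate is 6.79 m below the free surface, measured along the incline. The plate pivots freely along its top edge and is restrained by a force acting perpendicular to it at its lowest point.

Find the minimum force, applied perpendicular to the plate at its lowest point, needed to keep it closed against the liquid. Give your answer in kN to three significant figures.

γ = ρg = 1000 × 9.81 = 9810 N/m³ = 9.81 kN/m³.
The plate makes 14° with the vertical, i.e. θ = 90° − 14° = 76° to the horizontal. Measuring y along the incline from the free-surface line, vertical depth h = y·sinθ with sinθ = 0.970296.
The centroid lies 4.3/2 = 2.15 m below the top edge, so y_c = 6.79 + 2.15 = 8.94 m and h_c = 8.94 × 0.970296 = 8.67445 m.
A = 2.42 × 4.3 = 10.406 m².
Resultant F = γ·h_c·A = 9.81 × 8.67445 × 10.406 = 885.513 kN.
I_c = b·h³/12 = 2.42 × 4.3³/12 = 16.0339 m⁴.
Centre of pressure: y_p = y_c + I_c/(y_c·A) = 8.94 + 16.0339/(8.94 × 10.406) = 8.94 + 0.172353 = 9.11235 m along the plane.
The resultant acts 2.15 + 0.172353 = 2.32235 m (along the plate) below the hinge at the top edge, so the moment about the hinge is M = F × 2.32235 = 885.513 × 2.32235 = 2056.47 kN·m.
A normal force at the bottom, 4.3 m from the hinge, must supply this moment: P = 2056.47/4.3 = 478.249 kN.

P ≈ 478 kN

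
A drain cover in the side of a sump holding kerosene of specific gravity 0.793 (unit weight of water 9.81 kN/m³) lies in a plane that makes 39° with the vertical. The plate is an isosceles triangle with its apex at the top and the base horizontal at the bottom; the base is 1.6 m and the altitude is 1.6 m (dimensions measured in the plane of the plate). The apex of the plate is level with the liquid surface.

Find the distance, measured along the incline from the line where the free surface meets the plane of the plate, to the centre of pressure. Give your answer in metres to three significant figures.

γ = 0.793 × 9.81 = 7.77933 kN/m³.
The plate makes 39° with the vertical, i.e. θ = 90° − 39° = 51° to the horizontal. Measuring y along the incline from the free-surface line, vertical depth h = y·sinθ with sinθ = 0.777146.
With the apex up, the centroid sits 2h/3 = 2 × 1.6/3 = 1.06667 m below the apex, so y_c = 1.06667 m and h_c = 1.06667 × 0.777146 = 0.828958 m.
A = ½ × 1.6 × 1.6 = 1.28 m².
Resultant F = γ·h_c·A = 7.77933 × 0.828958 × 1.28 = 8.25438 kN.
I_c = b·h³/36 = 1.6 × 1.6³/36 = 0.182044 m⁴.
Centre of pressure: y_p = y_c + I_c/(y_c·A) = 1.06667 + 0.182044/(1.06667 × 1.28) = 1.06667 + 0.133333 = 1.2 m along the plane.

y_p = 1.20 m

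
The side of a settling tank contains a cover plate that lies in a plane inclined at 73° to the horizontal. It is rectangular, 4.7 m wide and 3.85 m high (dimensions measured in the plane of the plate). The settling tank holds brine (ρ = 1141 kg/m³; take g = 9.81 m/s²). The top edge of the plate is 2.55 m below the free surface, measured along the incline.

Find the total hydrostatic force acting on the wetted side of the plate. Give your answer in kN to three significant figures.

γ = ρg = 1141 × 9.81 / 1000 = 11.19321 kN/m³.
Let θ = 73° be the plate's angle to the horizontal; measure y along the incline from where the plane meets the free surface. Vertical depth h = y·sinθ with sinθ = 0.956305.
The centroid lies 3.85/2 = 1.925 m below the top edge, so y_c = 2.55 + 1.925 = 4.475 m and h_c = 4.475 × 0.956305 = 4.27946 m.
A = 4.7 × 3.85 = 18.095 m².
Resultant F = γ·h_c·A = 11.19321 × 4.27946 × 18.095 = 866.767 kN.

F ≈ 867 kN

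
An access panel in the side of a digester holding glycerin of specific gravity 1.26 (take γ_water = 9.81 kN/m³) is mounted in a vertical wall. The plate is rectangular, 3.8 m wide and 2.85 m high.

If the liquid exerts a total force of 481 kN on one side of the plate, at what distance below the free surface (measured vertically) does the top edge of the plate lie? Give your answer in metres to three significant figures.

γ = 1.26 × 9.81 = 12.3606 kN/m³.
A = 3.8 × 2.85 = 10.83 m².
From F = γ·h_c·A, the centroid depth is h_c = 481/(12.3606 × 10.83) = 3.59316 m.
The centroid lies 2.85/2 = 1.425 m below the top edge, so the top edge sits at h_top = 3.59316 − 1.425 = 2.16816 m below the surface.

d_top ≈ 2.17 m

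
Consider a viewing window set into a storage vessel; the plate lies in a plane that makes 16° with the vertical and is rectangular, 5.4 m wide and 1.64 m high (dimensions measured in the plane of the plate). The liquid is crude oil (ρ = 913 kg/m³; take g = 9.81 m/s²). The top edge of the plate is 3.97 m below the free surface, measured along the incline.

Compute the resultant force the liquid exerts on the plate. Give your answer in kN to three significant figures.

F ≈ 365 kN

γ = ρg = 913 × 9.81 / 1000 = 8.95653 kN/m³.
The plate makes 16° with the vertical, i.e. θ = 90° − 16° = 74° to the horizontal. Measuring y along the incline from the free-surface line, vertical depth h = y·sinθ with sinθ = 0.961262.
The centroid lies 1.64/2 = 0.82 m below the top edge, so y_c = 3.97 + 0.82 = 4.79 m and h_c = 4.79 × 0.961262 = 4.60444 m.
A = 5.4 × 1.64 = 8.856 m².
Resultant F = γ·h_c·A = 8.95653 × 4.60444 × 8.856 = 365.22 kN.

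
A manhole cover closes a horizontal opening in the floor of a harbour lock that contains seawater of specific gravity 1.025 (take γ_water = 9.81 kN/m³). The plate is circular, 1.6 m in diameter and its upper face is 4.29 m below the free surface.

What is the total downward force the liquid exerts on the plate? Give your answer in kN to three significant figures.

F ≈ 86.7 kN

γ = 1.025 × 9.81 = 10.05525 kN/m³.
The plate is horizontal, so pressure is uniform at p = γ·h = 10.05525 × 4.29 = 43.137 kN/m².
A = π(0.8)² = 2.01062 m².
F = p·A = 43.137 × 2.01062 = 86.7321 kN.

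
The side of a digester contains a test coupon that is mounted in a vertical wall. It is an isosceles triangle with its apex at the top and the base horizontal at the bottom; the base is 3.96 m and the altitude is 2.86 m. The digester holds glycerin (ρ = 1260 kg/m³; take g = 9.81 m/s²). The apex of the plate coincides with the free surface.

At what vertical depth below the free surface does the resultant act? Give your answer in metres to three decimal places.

h_p = 2.145 m

γ = ρg = 1260 × 9.81 / 1000 = 12.3606 kN/m³.
With the apex up, the centroid sits 2h/3 = 2 × 2.86/3 = 1.90667 m below the apex, so the centroid depth is h_c = 1.90667 m.
A = ½ × 3.96 × 2.86 = 5.6628 m².
Resultant F = γ·h_c·A = 12.3606 × 1.90667 × 5.6628 = 133.459 kN.
I_c = b·h³/36 = 3.96 × 2.86³/36 = 2.5733 m⁴.
Centre of pressure: y_p = y_c + I_c/(y_c·A) = 1.90667 + 2.5733/(1.90667 × 5.6628) = 1.90667 + 0.238333 = 2.145 m along the plane.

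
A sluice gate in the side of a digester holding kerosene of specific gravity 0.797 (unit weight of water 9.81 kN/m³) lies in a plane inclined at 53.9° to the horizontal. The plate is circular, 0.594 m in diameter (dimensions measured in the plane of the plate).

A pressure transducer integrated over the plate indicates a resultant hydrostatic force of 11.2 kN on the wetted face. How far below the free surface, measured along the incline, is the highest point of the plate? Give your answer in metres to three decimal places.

y_top ≈ 6.101 m

γ = 0.797 × 9.81 = 7.81857 kN/m³.
A = π(0.297)² = 0.277117 m².
From F = γ·h_c·A, the centroid depth is h_c = 11.2/(7.81857 × 0.277117) = 5.16925 m.
Let θ = 53.9° be the plate's angle to the horizontal; measure y along the incline from where the plane meets the free surface. Vertical depth h = y·sinθ with sinθ = 0.807990.
Along the incline, y_c = h_c/sinθ = 5.16925/0.807990 = 6.39767 m.
The centroid is at the centre, 0.297 m below the top of the plate, so the highest point sits at y_top = 6.39767 − 0.297 = 6.10067 m along the incline.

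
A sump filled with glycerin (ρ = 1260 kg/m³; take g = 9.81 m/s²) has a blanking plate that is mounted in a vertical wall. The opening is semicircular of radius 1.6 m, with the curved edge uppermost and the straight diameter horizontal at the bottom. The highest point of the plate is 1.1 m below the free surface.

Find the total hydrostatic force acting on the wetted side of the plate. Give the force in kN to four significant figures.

γ = ρg = 1260 × 9.81 / 1000 = 12.3606 kN/m³.
The centroid lies 4r/(3π) = 0.679061 m above the diameter, so r − 4r/(3π) = 1.6 − 0.679061 = 0.920939 m below the topmost point, so the centroid depth is h_c = 1.1 + 0.920939 = 2.02094 m.
A = πr²/2 = π × 1.6²/2 = 4.02124 m².
Resultant F = γ·h_c·A = 12.3606 × 2.02094 × 4.02124 = 100.451 kN.

F ≈ 100.5 kN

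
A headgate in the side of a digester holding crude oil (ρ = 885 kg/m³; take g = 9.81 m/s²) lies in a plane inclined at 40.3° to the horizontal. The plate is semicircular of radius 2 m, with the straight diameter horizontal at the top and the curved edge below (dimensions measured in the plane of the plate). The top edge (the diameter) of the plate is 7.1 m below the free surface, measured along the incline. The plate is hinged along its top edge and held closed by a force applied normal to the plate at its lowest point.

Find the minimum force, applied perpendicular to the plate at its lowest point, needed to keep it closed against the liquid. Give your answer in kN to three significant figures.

γ = ρg = 885 × 9.81 / 1000 = 8.68185 kN/m³.
Let θ = 40.3° be the plate's angle to the horizontal; measure y along the incline from where the plane meets the free surface. Vertical depth h = y·sinθ with sinθ = 0.646790.
The centroid of a semicircle lies 4r/(3π) = 0.848826 m from the diameter, here below the top edge, so y_c = 7.1 + 0.848826 = 7.94883 m and h_c = 7.94883 × 0.646790 = 5.14122 m.
A = πr²/2 = π × 2²/2 = 6.28319 m².
Resultant F = γ·h_c·A = 8.68185 × 5.14122 × 6.28319 = 280.452 kN.
I_c = (π/8 − 8/(9π))·r⁴ = 0.109757 × 2⁴ = 1.75611 m⁴.
Centre of pressure: y_p = y_c + I_c/(y_c·A) = 7.94883 + 1.75611/(7.94883 × 6.28319) = 7.94883 + 0.0351616 = 7.98399 m along the plane.
The resultant acts 0.848826 + 0.0351616 = 0.883988 m (along the plate) below the hinge at the top edge, so the moment about the hinge is M = F × 0.883988 = 280.452 × 0.883988 = 247.916 kN·m.
A normal force at the bottom, 2 m from the hinge, must supply this moment: P = 247.916/2 = 123.958 kN.

P ≈ 124 kN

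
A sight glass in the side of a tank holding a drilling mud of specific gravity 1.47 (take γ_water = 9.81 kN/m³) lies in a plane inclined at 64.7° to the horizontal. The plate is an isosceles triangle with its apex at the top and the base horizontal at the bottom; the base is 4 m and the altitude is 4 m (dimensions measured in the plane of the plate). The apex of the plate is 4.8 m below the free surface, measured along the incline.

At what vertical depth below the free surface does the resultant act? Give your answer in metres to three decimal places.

γ = 1.47 × 9.81 = 14.4207 kN/m³.
Let θ = 64.7° be the plate's angle to the horizontal; measure y along the incline from where the plane meets the free surface. Vertical depth h = y·sinθ with sinθ = 0.904083.
With the apex up, the centroid sits 2h/3 = 2 × 4/3 = 2.66667 m below the apex, so y_c = 4.8 + 2.66667 = 7.46667 m and h_c = 7.46667 × 0.904083 = 6.75049 m.
A = ½ × 4 × 4 = 8 m².
Resultant F = γ·h_c·A = 14.4207 × 6.75049 × 8 = 778.774 kN.
I_c = b·h³/36 = 4 × 4³/36 = 7.11111 m⁴.
Centre of pressure: y_p = y_c + I_c/(y_c·A) = 7.46667 + 7.11111/(7.46667 × 8) = 7.46667 + 0.119048 = 7.58572 m along the plane.
Vertically, h_p = y_p·sinθ = 7.58572 × 0.904083 = 6.85812 m.

h_p = 6.858 m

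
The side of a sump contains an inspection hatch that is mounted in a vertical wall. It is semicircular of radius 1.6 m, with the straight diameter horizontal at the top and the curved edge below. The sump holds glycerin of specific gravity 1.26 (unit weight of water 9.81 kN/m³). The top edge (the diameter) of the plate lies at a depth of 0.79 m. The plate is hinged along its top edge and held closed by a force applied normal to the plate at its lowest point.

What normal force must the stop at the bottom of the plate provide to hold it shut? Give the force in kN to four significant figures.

γ = 1.26 × 9.81 = 12.3606 kN/m³.
The centroid of a semicircle lies 4r/(3π) = 0.679061 m from the diameter, here below the top edge, so the centroid depth is h_c = 0.79 + 0.679061 = 1.46906 m.
A = πr²/2 = π × 1.6²/2 = 4.02124 m².
Resultant F = γ·h_c·A = 12.3606 × 1.46906 × 4.02124 = 73.0195 kN.
I_c = (π/8 − 8/(9π))·r⁴ = 0.109757 × 1.6⁴ = 0.719303 m⁴.
Centre of pressure: y_p = y_c + I_c/(y_c·A) = 1.46906 + 0.719303/(1.46906 × 4.02124) = 1.46906 + 0.121762 = 1.59082 m along the plane.
The resultant acts 0.679061 + 0.121762 = 0.800823 m (along the plate) below the hinge at the top edge, so the moment about the hinge is M = F × 0.800823 = 73.0195 × 0.800823 = 58.4757 kN·m.
A normal force at the bottom, 1.6 m from the hinge, must supply this moment: P = 58.4757/1.6 = 36.5473 kN.

P ≈ 36.55 kN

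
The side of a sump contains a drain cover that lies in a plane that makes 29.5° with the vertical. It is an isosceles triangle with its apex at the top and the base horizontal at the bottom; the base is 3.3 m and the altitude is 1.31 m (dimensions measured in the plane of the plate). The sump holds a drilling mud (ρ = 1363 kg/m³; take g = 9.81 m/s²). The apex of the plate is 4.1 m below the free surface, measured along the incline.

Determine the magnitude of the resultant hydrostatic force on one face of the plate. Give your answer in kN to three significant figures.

F ≈ 125 kN

γ = ρg = 1363 × 9.81 / 1000 = 13.37103 kN/m³.
The plate makes 29.5° with the vertical, i.e. θ = 90° − 29.5° = 60.5° to the horizontal. Measuring y along the incline from the free-surface line, vertical depth h = y·sinθ with sinθ = 0.870356.
With the apex up, the centroid sits 2h/3 = 2 × 1.31/3 = 0.873333 m below the apex, so y_c = 4.1 + 0.873333 = 4.97333 m and h_c = 4.97333 × 0.870356 = 4.32857 m.
A = ½ × 3.3 × 1.31 = 2.1615 m².
Resultant F = γ·h_c·A = 13.37103 × 4.32857 × 2.1615 = 125.102 kN.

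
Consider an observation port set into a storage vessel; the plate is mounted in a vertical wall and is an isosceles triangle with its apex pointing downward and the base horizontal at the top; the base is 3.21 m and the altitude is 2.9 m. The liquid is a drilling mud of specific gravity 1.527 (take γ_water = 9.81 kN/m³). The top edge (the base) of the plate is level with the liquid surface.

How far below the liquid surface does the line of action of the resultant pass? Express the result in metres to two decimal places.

h_p = 1.45 m

γ = 1.527 × 9.81 = 14.97987 kN/m³.
With the apex down, the centroid sits h/3 = 2.9/3 = 0.966667 m below the base (the top edge), so the centroid depth is h_c = 0.966667 m.
A = ½ × 3.21 × 2.9 = 4.6545 m².
Resultant F = γ·h_c·A = 14.97987 × 0.966667 × 4.6545 = 67.3997 kN.
I_c = b·h³/36 = 3.21 × 2.9³/36 = 2.17469 m⁴.
Centre of pressure: y_p = y_c + I_c/(y_c·A) = 0.966667 + 2.17469/(0.966667 × 4.6545) = 0.966667 + 0.483334 = 1.45 m along the plane.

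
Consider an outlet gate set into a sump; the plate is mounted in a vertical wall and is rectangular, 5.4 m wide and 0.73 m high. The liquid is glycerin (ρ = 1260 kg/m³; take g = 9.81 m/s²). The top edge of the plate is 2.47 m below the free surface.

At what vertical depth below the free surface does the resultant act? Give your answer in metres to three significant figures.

γ = ρg = 1260 × 9.81 / 1000 = 12.3606 kN/m³.
The centroid lies 0.73/2 = 0.365 m below the top edge, so the centroid depth is h_c = 2.47 + 0.365 = 2.835 m.
A = 5.4 × 0.73 = 3.942 m².
Resultant F = γ·h_c·A = 12.3606 × 2.835 × 3.942 = 138.137 kN.
I_c = b·h³/12 = 5.4 × 0.73³/12 = 0.175058 m⁴.
Centre of pressure: y_p = y_c + I_c/(y_c·A) = 2.835 + 0.175058/(2.835 × 3.942) = 2.835 + 0.0156643 = 2.85066 m along the plane.

h_p = 2.85 m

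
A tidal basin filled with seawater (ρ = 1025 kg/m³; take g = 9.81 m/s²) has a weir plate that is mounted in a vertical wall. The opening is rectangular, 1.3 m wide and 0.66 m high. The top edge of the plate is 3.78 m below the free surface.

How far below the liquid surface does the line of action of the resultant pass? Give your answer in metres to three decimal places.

γ = ρg = 1025 × 9.81 / 1000 = 10.05525 kN/m³.
The centroid lies 0.66/2 = 0.33 m below the top edge, so the centroid depth is h_c = 3.78 + 0.33 = 4.11 m.
A = 1.3 × 0.66 = 0.858 m².
Resultant F = γ·h_c·A = 10.05525 × 4.11 × 0.858 = 35.4586 kN.
I_c = b·h³/12 = 1.3 × 0.66³/12 = 0.0311454 m⁴.
Centre of pressure: y_p = y_c + I_c/(y_c·A) = 4.11 + 0.0311454/(4.11 × 0.858) = 4.11 + 0.00883212 = 4.11883 m along the plane.

h_p = 4.119 m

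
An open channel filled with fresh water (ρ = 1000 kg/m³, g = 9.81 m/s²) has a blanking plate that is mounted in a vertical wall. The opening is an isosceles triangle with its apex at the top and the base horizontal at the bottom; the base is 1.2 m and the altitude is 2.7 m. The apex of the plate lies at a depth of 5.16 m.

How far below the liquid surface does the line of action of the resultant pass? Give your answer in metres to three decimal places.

h_p = 7.018 m

γ = ρg = 1000 × 9.81 = 9810 N/m³ = 9.81 kN/m³.
With the apex up, the centroid sits 2h/3 = 2 × 2.7/3 = 1.8 m below the apex, so the centroid depth is h_c = 5.16 + 1.8 = 6.96 m.
A = ½ × 1.2 × 2.7 = 1.62 m².
Resultant F = γ·h_c·A = 9.81 × 6.96 × 1.62 = 110.61 kN.
I_c = b·h³/36 = 1.2 × 2.7³/36 = 0.6561 m⁴.
Centre of pressure: y_p = y_c + I_c/(y_c·A) = 6.96 + 0.6561/(6.96 × 1.62) = 6.96 + 0.0581897 = 7.01819 m along the plane.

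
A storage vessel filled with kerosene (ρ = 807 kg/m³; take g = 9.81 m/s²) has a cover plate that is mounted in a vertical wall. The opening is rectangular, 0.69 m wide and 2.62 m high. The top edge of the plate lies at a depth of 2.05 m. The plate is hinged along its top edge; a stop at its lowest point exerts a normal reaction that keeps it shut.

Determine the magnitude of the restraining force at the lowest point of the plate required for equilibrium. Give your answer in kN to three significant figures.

γ = ρg = 807 × 9.81 / 1000 = 7.91667 kN/m³.
The centroid lies 2.62/2 = 1.31 m below the top edge, so the centroid depth is h_c = 2.05 + 1.31 = 3.36 m.
A = 0.69 × 2.62 = 1.8078 m².
Resultant F = γ·h_c·A = 7.91667 × 3.36 × 1.8078 = 48.0875 kN.
I_c = b·h³/12 = 0.69 × 2.62³/12 = 1.03412 m⁴.
Centre of pressure: y_p = y_c + I_c/(y_c·A) = 3.36 + 1.03412/(3.36 × 1.8078) = 3.36 + 0.170248 = 3.53025 m along the plane.
The resultant acts 1.31 + 0.170248 = 1.48025 m (along the plate) below the hinge at the top edge, so the moment about the hinge is M = F × 1.48025 = 48.0875 × 1.48025 = 71.1815 kN·m.
A normal force at the bottom, 2.62 m from the hinge, must supply this moment: P = 71.1815/2.62 = 27.1685 kN.

P ≈ 27.2 kN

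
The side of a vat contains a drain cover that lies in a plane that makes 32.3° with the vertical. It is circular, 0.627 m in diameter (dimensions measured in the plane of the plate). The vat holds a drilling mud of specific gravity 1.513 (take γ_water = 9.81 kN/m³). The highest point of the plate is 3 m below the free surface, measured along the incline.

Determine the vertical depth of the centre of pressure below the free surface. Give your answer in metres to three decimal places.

γ = 1.513 × 9.81 = 14.84253 kN/m³.
The plate makes 32.3° with the vertical, i.e. θ = 90° − 32.3° = 57.7° to the horizontal. Measuring y along the incline from the free-surface line, vertical depth h = y·sinθ with sinθ = 0.845262.
The centroid is at the centre, 0.3135 m below the top of the plate, so y_c = 3 + 0.3135 = 3.3135 m and h_c = 3.3135 × 0.845262 = 2.80078 m.
A = π(0.3135)² = 0.308763 m².
Resultant F = γ·h_c·A = 14.84253 × 2.80078 × 0.308763 = 12.8355 kN.
I_c = πr⁴/4 = π × 0.3135⁴/4 = 0.00758648 m⁴.
Centre of pressure: y_p = y_c + I_c/(y_c·A) = 3.3135 + 0.00758648/(3.3135 × 0.308763) = 3.3135 + 0.00741529 = 3.32092 m along the plane.
Vertically, h_p = y_p·sinθ = 3.32092 × 0.845262 = 2.80705 m.

h_p = 2.807 m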